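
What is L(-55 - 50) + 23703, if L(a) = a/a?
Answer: 23704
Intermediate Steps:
L(a) = 1
L(-55 - 50) + 23703 = 1 + 23703 = 23704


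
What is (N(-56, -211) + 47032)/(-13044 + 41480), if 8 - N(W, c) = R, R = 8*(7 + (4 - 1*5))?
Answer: 11748/7109 ≈ 1.6526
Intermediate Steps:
R = 48 (R = 8*(7 + (4 - 5)) = 8*(7 - 1) = 8*6 = 48)
N(W, c) = -40 (N(W, c) = 8 - 1*48 = 8 - 48 = -40)
(N(-56, -211) + 47032)/(-13044 + 41480) = (-40 + 47032)/(-13044 + 41480) = 46992/28436 = 46992*(1/28436) = 11748/7109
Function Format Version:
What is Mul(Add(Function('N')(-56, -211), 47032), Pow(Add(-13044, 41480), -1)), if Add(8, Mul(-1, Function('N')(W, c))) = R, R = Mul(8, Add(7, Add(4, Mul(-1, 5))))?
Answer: Rational(11748, 7109) ≈ 1.6526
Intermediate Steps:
R = 48 (R = Mul(8, Add(7, Add(4, -5))) = Mul(8, Add(7, -1)) = Mul(8, 6) = 48)
Function('N')(W, c) = -40 (Function('N')(W, c) = Add(8, Mul(-1, 48)) = Add(8, -48) = -40)
Mul(Add(Function('N')(-56, -211), 47032), Pow(Add(-13044, 41480), -1)) = Mul(Add(-40, 47032), Pow(Add(-13044, 41480), -1)) = Mul(46992, Pow(28436, -1)) = Mul(46992, Rational(1, 28436)) = Rational(11748, 7109)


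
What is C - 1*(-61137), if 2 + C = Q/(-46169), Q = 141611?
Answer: 2822400204/46169 ≈ 61132.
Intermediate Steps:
C = -233949/46169 (C = -2 + 141611/(-46169) = -2 + 141611*(-1/46169) = -2 - 141611/46169 = -233949/46169 ≈ -5.0672)
C - 1*(-61137) = -233949/46169 - 1*(-61137) = -233949/46169 + 61137 = 2822400204/46169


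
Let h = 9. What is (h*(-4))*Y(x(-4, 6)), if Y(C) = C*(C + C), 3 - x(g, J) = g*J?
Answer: -52488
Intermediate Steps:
x(g, J) = 3 - J*g (x(g, J) = 3 - g*J = 3 - J*g)
Y(C) = 2*C² (Y(C) = C*(2*C) = 2*C²)
(h*(-4))*Y(x(-4, 6)) = (9*(-4))*(2*(3 - 1*6*(-4))²) = -72*(3 + 24)² = -72*27² = -72*729 = -36*1458 = -52488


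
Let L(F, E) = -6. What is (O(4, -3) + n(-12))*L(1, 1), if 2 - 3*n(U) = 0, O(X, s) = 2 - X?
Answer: 8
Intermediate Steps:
n(U) = ⅔ (n(U) = ⅔ - ⅓*0 = ⅔ + 0 = ⅔)
(O(4, -3) + n(-12))*L(1, 1) = ((2 - 1*4) + ⅔)*(-6) = ((2 - 4) + ⅔)*(-6) = (-2 + ⅔)*(-6) = -4/3*(-6) = 8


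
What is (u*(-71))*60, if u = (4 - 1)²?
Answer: -38340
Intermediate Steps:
u = 9 (u = 3² = 9)
(u*(-71))*60 = (9*(-71))*60 = -639*60 = -38340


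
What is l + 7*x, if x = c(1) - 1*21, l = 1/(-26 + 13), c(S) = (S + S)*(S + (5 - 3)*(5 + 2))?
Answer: 818/13 ≈ 62.923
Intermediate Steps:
c(S) = 2*S*(14 + S) (c(S) = (2*S)*(S + 2*7) = (2*S)*(S + 14) = (2*S)*(14 + S) = 2*S*(14 + S))
l = -1/13 (l = 1/(-13) = -1/13 ≈ -0.076923)
x = 9 (x = 2*1*(14 + 1) - 1*21 = 2*1*15 - 21 = 30 - 21 = 9)
l + 7*x = -1/13 + 7*9 = -1/13 + 63 = 818/13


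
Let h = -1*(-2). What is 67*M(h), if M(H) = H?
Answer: 134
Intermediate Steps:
h = 2
67*M(h) = 67*2 = 134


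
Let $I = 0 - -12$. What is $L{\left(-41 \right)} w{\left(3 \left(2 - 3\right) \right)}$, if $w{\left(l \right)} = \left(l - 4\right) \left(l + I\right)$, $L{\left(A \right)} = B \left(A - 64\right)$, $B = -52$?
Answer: $-343980$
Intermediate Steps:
$L{\left(A \right)} = 3328 - 52 A$ ($L{\left(A \right)} = - 52 \left(A - 64\right) = - 52 \left(-64 + A\right) = 3328 - 52 A$)
$I = 12$ ($I = 0 + 12 = 12$)
$w{\left(l \right)} = \left(-4 + l\right) \left(12 + l\right)$ ($w{\left(l \right)} = \left(l - 4\right) \left(l + 12\right) = \left(-4 + l\right) \left(12 + l\right)$)
$L{\left(-41 \right)} w{\left(3 \left(2 - 3\right) \right)} = \left(3328 - -2132\right) \left(-48 + \left(3 \left(2 - 3\right)\right)^{2} + 8 \cdot 3 \left(2 - 3\right)\right) = \left(3328 + 2132\right) \left(-48 + \left(3 \left(-1\right)\right)^{2} + 8 \cdot 3 \left(-1\right)\right) = 5460 \left(-48 + \left(-3\right)^{2} + 8 \left(-3\right)\right) = 5460 \left(-48 + 9 - 24\right) = 5460 \left(-63\right) = -343980$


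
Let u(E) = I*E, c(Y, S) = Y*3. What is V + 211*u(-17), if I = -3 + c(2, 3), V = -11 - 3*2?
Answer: -10778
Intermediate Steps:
V = -17 (V = -11 - 6 = -17)
c(Y, S) = 3*Y
I = 3 (I = -3 + 3*2 = -3 + 6 = 3)
u(E) = 3*E
V + 211*u(-17) = -17 + 211*(3*(-17)) = -17 + 211*(-51) = -17 - 10761 = -10778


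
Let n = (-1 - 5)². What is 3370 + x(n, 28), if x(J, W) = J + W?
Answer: 3434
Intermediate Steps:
n = 36 (n = (-6)² = 36)
3370 + x(n, 28) = 3370 + (36 + 28) = 3370 + 64 = 3434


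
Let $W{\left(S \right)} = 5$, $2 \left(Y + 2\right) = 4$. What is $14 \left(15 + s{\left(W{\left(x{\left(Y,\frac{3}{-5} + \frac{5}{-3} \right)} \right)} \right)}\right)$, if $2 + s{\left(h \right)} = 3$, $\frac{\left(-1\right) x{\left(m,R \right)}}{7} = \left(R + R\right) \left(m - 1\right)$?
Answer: $224$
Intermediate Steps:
$Y = 0$ ($Y = -2 + \frac{1}{2} \cdot 4 = -2 + 2 = 0$)
$x{\left(m,R \right)} = - 14 R \left(-1 + m\right)$ ($x{\left(m,R \right)} = - 7 \left(R + R\right) \left(m - 1\right) = - 7 \cdot 2 R \left(-1 + m\right) = - 14 R \left(-1 + m\right)$)
$s{\left(h \right)} = 1$ ($s{\left(h \right)} = -2 + 3 = 1$)
$14 \left(15 + s{\left(W{\left(x{\left(Y,\frac{3}{-5} + \frac{5}{-3} \right)} \right)} \right)}\right) = 14 \left(15 + 1\right) = 14 \cdot 16 = 224$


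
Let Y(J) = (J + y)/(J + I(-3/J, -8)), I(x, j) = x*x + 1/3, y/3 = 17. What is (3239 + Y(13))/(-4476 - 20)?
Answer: -22015541/30514352 ≈ -0.72148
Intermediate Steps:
y = 51 (y = 3*17 = 51)
I(x, j) = ⅓ + x² (I(x, j) = x² + ⅓ = ⅓ + x²)
Y(J) = (51 + J)/(⅓ + J + 9/J²) (Y(J) = (J + 51)/(J + (⅓ + (-3/J)²)) = (51 + J)/(J + (⅓ + 9/J²)) = (51 + J)/(⅓ + J + 9/J²))
(3239 + Y(13))/(-4476 - 20) = (3239 + 3*13²*(51 + 13)/(27 + 13² + 3*13³))/(-4476 - 20) = (3239 + 3*169*64/(27 + 169 + 3*2197))/(-4496) = (3239 + 3*169*64/(27 + 169 + 6591))*(-1/4496) = (3239 + 3*169*64/6787)*(-1/4496) = (3239 + 3*169*(1/6787)*64)*(-1/4496) = (3239 + 32448/6787)*(-1/4496) = (22015541/6787)*(-1/4496) = -22015541/30514352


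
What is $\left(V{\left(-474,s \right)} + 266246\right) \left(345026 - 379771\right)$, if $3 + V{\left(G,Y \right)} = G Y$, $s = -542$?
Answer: $-18176881495$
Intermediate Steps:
$V{\left(G,Y \right)} = -3 + G Y$
$\left(V{\left(-474,s \right)} + 266246\right) \left(345026 - 379771\right) = \left(\left(-3 - -256908\right) + 266246\right) \left(345026 - 379771\right) = \left(\left(-3 + 256908\right) + 266246\right) \left(-34745\right) = \left(256905 + 266246\right) \left(-34745\right) = 523151 \left(-34745\right) = -18176881495$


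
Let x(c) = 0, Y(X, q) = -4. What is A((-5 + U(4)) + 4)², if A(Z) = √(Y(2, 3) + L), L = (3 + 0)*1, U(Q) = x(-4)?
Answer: -1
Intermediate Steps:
U(Q) = 0
L = 3 (L = 3*1 = 3)
A(Z) = I (A(Z) = √(-4 + 3) = √(-1) = I)
A((-5 + U(4)) + 4)² = I² = -1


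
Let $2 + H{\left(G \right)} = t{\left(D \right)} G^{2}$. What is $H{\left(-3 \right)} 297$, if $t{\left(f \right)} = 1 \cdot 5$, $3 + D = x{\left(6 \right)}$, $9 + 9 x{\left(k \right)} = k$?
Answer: $12771$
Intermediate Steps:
$x{\left(k \right)} = -1 + \frac{k}{9}$
$D = - \frac{10}{3}$ ($D = -3 + \left(-1 + \frac{1}{9} \cdot 6\right) = -3 + \left(-1 + \frac{2}{3}\right) = -3 - \frac{1}{3} = - \frac{10}{3} \approx -3.3333$)
$t{\left(f \right)} = 5$
$H{\left(G \right)} = -2 + 5 G^{2}$
$H{\left(-3 \right)} 297 = \left(-2 + 5 \left(-3\right)^{2}\right) 297 = \left(-2 + 5 \cdot 9\right) 297 = \left(-2 + 45\right) 297 = 43 \cdot 297 = 12771$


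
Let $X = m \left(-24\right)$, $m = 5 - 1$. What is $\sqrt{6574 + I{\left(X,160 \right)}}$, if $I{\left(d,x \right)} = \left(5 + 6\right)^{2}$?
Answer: $\sqrt{6695} \approx 81.823$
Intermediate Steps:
$m = 4$ ($m = 5 - 1 = 4$)
$X = -96$ ($X = 4 \left(-24\right) = -96$)
$I{\left(d,x \right)} = 121$ ($I{\left(d,x \right)} = 11^{2} = 121$)
$\sqrt{6574 + I{\left(X,160 \right)}} = \sqrt{6574 + 121} = \sqrt{6695}$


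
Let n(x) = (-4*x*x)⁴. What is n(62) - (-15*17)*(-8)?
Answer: 55895067029731336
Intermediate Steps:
n(x) = 256*x⁸ (n(x) = (-4*x²)⁴ = 256*x⁸)
n(62) - (-15*17)*(-8) = 256*62⁸ - (-15*17)*(-8) = 256*218340105584896 - (-255)*(-8) = 55895067029733376 - 1*2040 = 55895067029733376 - 2040 = 55895067029731336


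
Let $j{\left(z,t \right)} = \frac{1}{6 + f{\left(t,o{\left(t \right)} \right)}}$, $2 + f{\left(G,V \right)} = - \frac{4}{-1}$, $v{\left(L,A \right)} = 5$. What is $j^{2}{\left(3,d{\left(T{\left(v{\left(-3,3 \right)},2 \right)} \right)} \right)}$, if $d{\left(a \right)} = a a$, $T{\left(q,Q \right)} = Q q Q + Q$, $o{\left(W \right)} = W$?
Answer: $\frac{1}{64} \approx 0.015625$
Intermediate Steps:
$T{\left(q,Q \right)} = Q + q Q^{2}$ ($T{\left(q,Q \right)} = q Q^{2} + Q = Q + q Q^{2}$)
$d{\left(a \right)} = a^{2}$
$f{\left(G,V \right)} = 2$ ($f{\left(G,V \right)} = -2 - \frac{4}{-1} = -2 - -4 = -2 + 4 = 2$)
$j{\left(z,t \right)} = \frac{1}{8}$ ($j{\left(z,t \right)} = \frac{1}{6 + 2} = \frac{1}{8}$)
$j^{2}{\left(3,d{\left(T{\left(v{\left(-3,3 \right)},2 \right)} \right)} \right)} = \left(\frac{1}{8}\right)^{2} = \frac{1}{64}$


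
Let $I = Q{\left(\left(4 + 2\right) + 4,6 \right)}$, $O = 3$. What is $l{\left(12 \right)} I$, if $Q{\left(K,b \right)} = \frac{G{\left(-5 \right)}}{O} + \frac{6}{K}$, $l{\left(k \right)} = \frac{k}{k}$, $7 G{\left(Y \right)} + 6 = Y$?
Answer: $\frac{8}{105} \approx 0.07619$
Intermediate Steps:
$G{\left(Y \right)} = - \frac{6}{7} + \frac{Y}{7}$
$l{\left(k \right)} = 1$
$Q{\left(K,b \right)} = - \frac{11}{21} + \frac{6}{K}$ ($Q{\left(K,b \right)} = \frac{- \frac{6}{7} + \frac{1}{7} \left(-5\right)}{3} + \frac{6}{K} = \left(- \frac{6}{7} - \frac{5}{7}\right) \frac{1}{3} + \frac{6}{K} = \left(- \frac{11}{7}\right) \frac{1}{3} + \frac{6}{K} = - \frac{11}{21} + \frac{6}{K}$)
$I = \frac{8}{105}$ ($I = - \frac{11}{21} + \frac{6}{\left(4 + 2\right) + 4} = - \frac{11}{21} + \frac{6}{6 + 4} = - \frac{11}{21} + \frac{6}{10} = - \frac{11}{21} + 6 \cdot \frac{1}{10} = - \frac{11}{21} + \frac{3}{5} = \frac{8}{105} \approx 0.07619$)
$l{\left(12 \right)} I = 1 \cdot \frac{8}{105} = \frac{8}{105}$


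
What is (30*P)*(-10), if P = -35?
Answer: 10500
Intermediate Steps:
(30*P)*(-10) = (30*(-35))*(-10) = -1050*(-10) = 10500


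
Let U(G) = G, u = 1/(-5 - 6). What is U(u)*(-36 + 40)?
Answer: -4/11 ≈ -0.36364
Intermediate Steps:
u = -1/11 (u = 1/(-11) = -1/11 ≈ -0.090909)
U(u)*(-36 + 40) = -(-36 + 40)/11 = -1/11*4 = -4/11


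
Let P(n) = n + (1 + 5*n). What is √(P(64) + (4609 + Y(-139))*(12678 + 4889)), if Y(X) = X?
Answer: 5*√3140995 ≈ 8861.4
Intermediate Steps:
P(n) = 1 + 6*n
√(P(64) + (4609 + Y(-139))*(12678 + 4889)) = √((1 + 6*64) + (4609 - 139)*(12678 + 4889)) = √((1 + 384) + 4470*17567) = √(385 + 78524490) = √78524875 = 5*√3140995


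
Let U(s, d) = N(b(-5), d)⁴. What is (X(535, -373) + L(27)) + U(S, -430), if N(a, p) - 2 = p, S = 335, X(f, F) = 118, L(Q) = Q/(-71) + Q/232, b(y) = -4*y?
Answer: 552740657983381/16472 ≈ 3.3556e+10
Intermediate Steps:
L(Q) = -161*Q/16472 (L(Q) = Q*(-1/71) + Q*(1/232) = -Q/71 + Q/232 = -161*Q/16472)
N(a, p) = 2 + p
U(s, d) = (2 + d)⁴
(X(535, -373) + L(27)) + U(S, -430) = (118 - 161/16472*27) + (2 - 430)⁴ = (118 - 4347/16472) + (-428)⁴ = 1939349/16472 + 33556377856 = 552740657983381/16472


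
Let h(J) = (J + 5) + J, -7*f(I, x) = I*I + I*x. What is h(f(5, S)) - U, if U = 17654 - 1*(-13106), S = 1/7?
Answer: -1507355/49 ≈ -30762.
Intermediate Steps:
S = 1/7 ≈ 0.14286
f(I, x) = -I**2/7 - I*x/7 (f(I, x) = -(I*I + I*x)/7 = -(I**2 + I*x)/7 = -I**2/7 - I*x/7)
U = 30760 (U = 17654 + 13106 = 30760)
h(J) = 5 + 2*J (h(J) = (5 + J) + J = 5 + 2*J)
h(f(5, S)) - U = (5 + 2*(-1/7*5*(5 + 1/7))) - 1*30760 = (5 + 2*(-1/7*5*36/7)) - 30760 = (5 + 2*(-180/49)) - 30760 = (5 - 360/49) - 30760 = -115/49 - 30760 = -1507355/49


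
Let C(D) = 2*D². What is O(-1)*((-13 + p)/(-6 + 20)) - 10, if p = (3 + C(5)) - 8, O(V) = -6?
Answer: -166/7 ≈ -23.714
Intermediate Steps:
p = 45 (p = (3 + 2*5²) - 8 = (3 + 2*25) - 8 = (3 + 50) - 8 = 53 - 8 = 45)
O(-1)*((-13 + p)/(-6 + 20)) - 10 = -6*(-13 + 45)/(-6 + 20) - 10 = -192/14 - 10 = -6*16/7 - 10 = -96/7 - 10 = -166/7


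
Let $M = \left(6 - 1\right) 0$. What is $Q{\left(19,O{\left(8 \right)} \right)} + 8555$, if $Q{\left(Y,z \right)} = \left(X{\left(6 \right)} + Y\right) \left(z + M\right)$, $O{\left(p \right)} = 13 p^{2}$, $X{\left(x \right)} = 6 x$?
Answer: $54315$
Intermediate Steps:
$M = 0$ ($M = 5 \cdot 0 = 0$)
$Q{\left(Y,z \right)} = z \left(36 + Y\right)$ ($Q{\left(Y,z \right)} = \left(6 \cdot 6 + Y\right) \left(z + 0\right) = \left(36 + Y\right) z = z \left(36 + Y\right)$)
$Q{\left(19,O{\left(8 \right)} \right)} + 8555 = 13 \cdot 8^{2} \left(36 + 19\right) + 8555 = 13 \cdot 64 \cdot 55 + 8555 = 832 \cdot 55 + 8555 = 45760 + 8555 = 54315$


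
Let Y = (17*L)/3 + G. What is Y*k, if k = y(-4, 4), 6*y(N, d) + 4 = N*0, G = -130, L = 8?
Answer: 508/9 ≈ 56.444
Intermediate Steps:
y(N, d) = -⅔ (y(N, d) = -⅔ + (N*0)/6 = -⅔ + (⅙)*0 = -⅔ + 0 = -⅔)
k = -⅔ ≈ -0.66667
Y = -254/3 (Y = (17*8)/3 - 130 = 136*(⅓) - 130 = 136/3 - 130 = -254/3 ≈ -84.667)
Y*k = -254/3*(-⅔) = 508/9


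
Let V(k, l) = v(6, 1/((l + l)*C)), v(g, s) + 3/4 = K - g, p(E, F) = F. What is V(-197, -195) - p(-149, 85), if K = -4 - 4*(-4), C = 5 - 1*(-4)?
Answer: -319/4 ≈ -79.750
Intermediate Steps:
C = 9 (C = 5 + 4 = 9)
K = 12 (K = -4 + 16 = 12)
v(g, s) = 45/4 - g (v(g, s) = -¾ + (12 - g) = 45/4 - g)
V(k, l) = 21/4 (V(k, l) = 45/4 - 1*6 = 45/4 - 6 = 21/4)
V(-197, -195) - p(-149, 85) = 21/4 - 1*85 = 21/4 - 85 = -319/4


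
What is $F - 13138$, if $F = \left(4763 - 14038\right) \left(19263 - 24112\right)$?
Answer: $44961337$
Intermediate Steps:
$F = 44974475$ ($F = \left(-9275\right) \left(-4849\right) = 44974475$)
$F - 13138 = 44974475 - 13138 = 44961337$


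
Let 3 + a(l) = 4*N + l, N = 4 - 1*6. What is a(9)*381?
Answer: -762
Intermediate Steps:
N = -2 (N = 4 - 6 = -2)
a(l) = -11 + l (a(l) = -3 + (4*(-2) + l) = -3 + (-8 + l) = -11 + l)
a(9)*381 = (-11 + 9)*381 = -2*381 = -762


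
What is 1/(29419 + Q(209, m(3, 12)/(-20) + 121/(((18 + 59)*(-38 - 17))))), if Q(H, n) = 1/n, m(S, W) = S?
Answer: 5/147067 ≈ 3.3998e-5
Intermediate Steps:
1/(29419 + Q(209, m(3, 12)/(-20) + 121/(((18 + 59)*(-38 - 17))))) = 1/(29419 + 1/(3/(-20) + 121/(((18 + 59)*(-38 - 17))))) = 1/(29419 + 1/(3*(-1/20) + 121/((77*(-55))))) = 1/(29419 + 1/(-3/20 + 121/(-4235))) = 1/(29419 + 1/(-3/20 + 121*(-1/4235))) = 1/(29419 + 1/(-3/20 - 1/35)) = 1/(29419 + 1/(-5/28)) = 1/(29419 - 28/5) = 1/(147067/5) = 5/147067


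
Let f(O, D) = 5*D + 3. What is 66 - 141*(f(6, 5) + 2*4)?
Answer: -5010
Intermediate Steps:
f(O, D) = 3 + 5*D
66 - 141*(f(6, 5) + 2*4) = 66 - 141*((3 + 5*5) + 2*4) = 66 - 141*((3 + 25) + 8) = 66 - 141*(28 + 8) = 66 - 141*36 = 66 - 5076 = -5010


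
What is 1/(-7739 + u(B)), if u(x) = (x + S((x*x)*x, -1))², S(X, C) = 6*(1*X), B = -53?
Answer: 1/798011681486 ≈ 1.2531e-12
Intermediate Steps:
S(X, C) = 6*X
u(x) = (x + 6*x³)² (u(x) = (x + 6*((x*x)*x))² = (x + 6*(x²*x))² = (x + 6*x³)²)
1/(-7739 + u(B)) = 1/(-7739 + (-53)²*(1 + 6*(-53)²)²) = 1/(-7739 + 2809*(1 + 6*2809)²) = 1/(-7739 + 2809*(1 + 16854)²) = 1/(-7739 + 2809*16855²) = 1/(-7739 + 2809*284091025) = 1/(-7739 + 798011689225) = 1/798011681486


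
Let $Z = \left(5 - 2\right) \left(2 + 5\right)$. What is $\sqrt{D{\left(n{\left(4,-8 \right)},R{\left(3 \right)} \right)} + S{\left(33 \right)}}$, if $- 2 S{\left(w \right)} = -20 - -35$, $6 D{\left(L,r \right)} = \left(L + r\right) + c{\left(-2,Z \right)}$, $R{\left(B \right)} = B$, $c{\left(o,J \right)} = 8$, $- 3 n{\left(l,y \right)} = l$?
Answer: $\frac{i \sqrt{53}}{3} \approx 2.4267 i$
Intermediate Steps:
$n{\left(l,y \right)} = - \frac{l}{3}$
$Z = 21$ ($Z = 3 \cdot 7 = 21$)
$D{\left(L,r \right)} = \frac{4}{3} + \frac{L}{6} + \frac{r}{6}$ ($D{\left(L,r \right)} = \frac{\left(L + r\right) + 8}{6} = \frac{8 + L + r}{6} = \frac{4}{3} + \frac{L}{6} + \frac{r}{6}$)
$S{\left(w \right)} = - \frac{15}{2}$ ($S{\left(w \right)} = - \frac{-20 - -35}{2} = - \frac{-20 + 35}{2} = \left(- \frac{1}{2}\right) 15 = - \frac{15}{2}$)
$\sqrt{D{\left(n{\left(4,-8 \right)},R{\left(3 \right)} \right)} + S{\left(33 \right)}} = \sqrt{\left(\frac{4}{3} + \frac{\left(- \frac{1}{3}\right) 4}{6} + \frac{1}{6} \cdot 3\right) - \frac{15}{2}} = \sqrt{\left(\frac{4}{3} + \frac{1}{6} \left(- \frac{4}{3}\right) + \frac{1}{2}\right) - \frac{15}{2}} = \sqrt{\left(\frac{4}{3} - \frac{2}{9} + \frac{1}{2}\right) - \frac{15}{2}} = \sqrt{\frac{29}{18} - \frac{15}{2}} = \sqrt{- \frac{53}{9}} = \frac{i \sqrt{53}}{3}$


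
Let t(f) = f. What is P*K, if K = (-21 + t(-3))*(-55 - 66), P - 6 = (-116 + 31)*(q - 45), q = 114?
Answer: -17014536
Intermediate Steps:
P = -5859 (P = 6 + (-116 + 31)*(114 - 45) = 6 - 85*69 = 6 - 5865 = -5859)
K = 2904 (K = (-21 - 3)*(-55 - 66) = -24*(-121) = 2904)
P*K = -5859*2904 = -17014536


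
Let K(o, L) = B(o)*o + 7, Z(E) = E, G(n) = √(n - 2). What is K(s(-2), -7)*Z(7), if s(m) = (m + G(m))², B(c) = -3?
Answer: 49 + 168*I ≈ 49.0 + 168.0*I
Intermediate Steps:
G(n) = √(-2 + n)
s(m) = (m + √(-2 + m))²
K(o, L) = 7 - 3*o (K(o, L) = -3*o + 7 = 7 - 3*o)
K(s(-2), -7)*Z(7) = (7 - 3*(-2 + √(-2 - 2))²)*7 = (7 - 3*(-2 + √(-4))²)*7 = (7 - 3*(-2 + 2*I)²)*7 = 49 - 21*(-2 + 2*I)²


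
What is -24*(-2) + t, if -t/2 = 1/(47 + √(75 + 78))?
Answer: 49297/1028 + 3*√17/1028 ≈ 47.966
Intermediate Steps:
t = -2/(47 + 3*√17) (t = -2/(47 + √(75 + 78)) = -2/(47 + √153) = -2/(47 + 3*√17) ≈ -0.033687)
-24*(-2) + t = -24*(-2) + (-47/1028 + 3*√17/1028) = 48 + (-47/1028 + 3*√17/1028) = 49297/1028 + 3*√17/1028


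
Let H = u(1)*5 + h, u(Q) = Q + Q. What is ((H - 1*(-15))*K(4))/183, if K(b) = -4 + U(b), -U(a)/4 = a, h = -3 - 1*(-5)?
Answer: -180/61 ≈ -2.9508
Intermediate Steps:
u(Q) = 2*Q
h = 2 (h = -3 + 5 = 2)
U(a) = -4*a
K(b) = -4 - 4*b
H = 12 (H = (2*1)*5 + 2 = 2*5 + 2 = 10 + 2 = 12)
((H - 1*(-15))*K(4))/183 = ((12 - 1*(-15))*(-4 - 4*4))/183 = ((12 + 15)*(-4 - 16))*(1/183) = (27*(-20))*(1/183) = -540*1/183 = -180/61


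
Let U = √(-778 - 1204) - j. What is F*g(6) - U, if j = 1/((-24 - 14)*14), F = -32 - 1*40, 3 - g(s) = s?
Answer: 114911/532 - I*√1982 ≈ 216.0 - 44.52*I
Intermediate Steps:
g(s) = 3 - s
F = -72 (F = -32 - 40 = -72)
j = -1/532 (j = 1/(-38*14) = 1/(-532) = -1/532 ≈ -0.0018797)
U = 1/532 + I*√1982 (U = √(-778 - 1204) - 1*(-1/532) = √(-1982) + 1/532 = I*√1982 + 1/532 = 1/532 + I*√1982 ≈ 0.0018797 + 44.52*I)
F*g(6) - U = -72*(3 - 1*6) - (1/532 + I*√1982) = -72*(3 - 6) + (-1/532 - I*√1982) = -72*(-3) + (-1/532 - I*√1982) = 216 + (-1/532 - I*√1982) = 114911/532 - I*√1982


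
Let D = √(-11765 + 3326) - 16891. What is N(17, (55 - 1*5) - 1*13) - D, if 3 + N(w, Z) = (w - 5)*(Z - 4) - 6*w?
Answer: 17182 - I*√8439 ≈ 17182.0 - 91.864*I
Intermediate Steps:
D = -16891 + I*√8439 (D = √(-8439) - 16891 = I*√8439 - 16891 = -16891 + I*√8439 ≈ -16891.0 + 91.864*I)
N(w, Z) = -3 - 6*w + (-5 + w)*(-4 + Z) (N(w, Z) = -3 + ((w - 5)*(Z - 4) - 6*w) = -3 + ((-5 + w)*(-4 + Z) - 6*w) = -3 + (-6*w + (-5 + w)*(-4 + Z)) = -3 - 6*w + (-5 + w)*(-4 + Z))
N(17, (55 - 1*5) - 1*13) - D = (17 - 10*17 - 5*((55 - 1*5) - 1*13) + ((55 - 1*5) - 1*13)*17) - (-16891 + I*√8439) = (17 - 170 - 5*((55 - 5) - 13) + ((55 - 5) - 13)*17) + (16891 - I*√8439) = (17 - 170 - 5*(50 - 13) + (50 - 13)*17) + (16891 - I*√8439) = (17 - 170 - 5*37 + 37*17) + (16891 - I*√8439) = (17 - 170 - 185 + 629) + (16891 - I*√8439) = 291 + (16891 - I*√8439) = 17182 - I*√8439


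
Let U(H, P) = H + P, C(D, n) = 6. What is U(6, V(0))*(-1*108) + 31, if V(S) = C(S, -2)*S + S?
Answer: -617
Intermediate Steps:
V(S) = 7*S (V(S) = 6*S + S = 7*S)
U(6, V(0))*(-1*108) + 31 = (6 + 7*0)*(-1*108) + 31 = (6 + 0)*(-108) + 31 = 6*(-108) + 31 = -648 + 31 = -617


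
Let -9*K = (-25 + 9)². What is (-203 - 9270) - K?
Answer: -85001/9 ≈ -9444.6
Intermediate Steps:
K = -256/9 (K = -(-25 + 9)²/9 = -⅑*(-16)² = -⅑*256 = -256/9 ≈ -28.444)
(-203 - 9270) - K = (-203 - 9270) - 1*(-256/9) = -9473 + 256/9 = -85001/9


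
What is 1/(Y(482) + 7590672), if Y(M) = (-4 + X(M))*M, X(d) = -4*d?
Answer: 1/6659448 ≈ 1.5016e-7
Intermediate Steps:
Y(M) = M*(-4 - 4*M) (Y(M) = (-4 - 4*M)*M = M*(-4 - 4*M))
1/(Y(482) + 7590672) = 1/(-4*482*(1 + 482) + 7590672) = 1/(-4*482*483 + 7590672) = 1/(-931224 + 7590672) = 1/6659448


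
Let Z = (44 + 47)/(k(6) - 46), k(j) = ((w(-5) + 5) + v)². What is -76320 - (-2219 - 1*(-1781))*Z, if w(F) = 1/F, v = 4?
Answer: -9831845/131 ≈ -75052.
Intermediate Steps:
k(j) = 1936/25 (k(j) = ((1/(-5) + 5) + 4)² = ((-⅕ + 5) + 4)² = (24/5 + 4)² = (44/5)² = 1936/25)
Z = 2275/786 (Z = (44 + 47)/(1936/25 - 46) = 91/(786/25) = 91*(25/786) = 2275/786 ≈ 2.8944)
-76320 - (-2219 - 1*(-1781))*Z = -76320 - (-2219 - 1*(-1781))*2275/786 = -76320 - (-2219 + 1781)*2275/786 = -76320 - (-438)*2275/786 = -76320 - 1*(-166075/131) = -76320 + 166075/131 = -9831845/131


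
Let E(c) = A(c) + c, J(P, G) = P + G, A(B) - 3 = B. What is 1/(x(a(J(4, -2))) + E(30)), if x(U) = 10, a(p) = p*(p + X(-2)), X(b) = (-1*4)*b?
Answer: 1/73 ≈ 0.013699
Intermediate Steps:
X(b) = -4*b
A(B) = 3 + B
J(P, G) = G + P
a(p) = p*(8 + p) (a(p) = p*(p - 4*(-2)) = p*(p + 8) = p*(8 + p))
E(c) = 3 + 2*c (E(c) = (3 + c) + c = 3 + 2*c)
1/(x(a(J(4, -2))) + E(30)) = 1/(10 + (3 + 2*30)) = 1/(10 + (3 + 60)) = 1/(10 + 63) = 1/73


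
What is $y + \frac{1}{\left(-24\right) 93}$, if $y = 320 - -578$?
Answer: $\frac{2004335}{2232} \approx 898.0$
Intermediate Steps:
$y = 898$ ($y = 320 + 578 = 898$)
$y + \frac{1}{\left(-24\right) 93} = 898 + \frac{1}{\left(-24\right) 93} = 898 + \frac{1}{-2232} = 898 - \frac{1}{2232} = \frac{2004335}{2232}$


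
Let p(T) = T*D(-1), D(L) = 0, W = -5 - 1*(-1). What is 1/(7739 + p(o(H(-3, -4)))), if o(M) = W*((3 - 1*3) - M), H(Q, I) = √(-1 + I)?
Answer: 1/7739 ≈ 0.00012922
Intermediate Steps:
W = -4 (W = -5 + 1 = -4)
o(M) = 4*M (o(M) = -4*((3 - 1*3) - M) = -4*((3 - 3) - M) = -4*(0 - M) = -(-4)*M = 4*M)
p(T) = 0 (p(T) = T*0 = 0)
1/(7739 + p(o(H(-3, -4)))) = 1/(7739 + 0) = 1/7739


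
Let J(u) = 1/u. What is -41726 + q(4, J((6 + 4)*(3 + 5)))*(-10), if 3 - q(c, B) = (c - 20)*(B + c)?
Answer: -42398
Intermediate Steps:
q(c, B) = 3 - (-20 + c)*(B + c) (q(c, B) = 3 - (c - 20)*(B + c) = 3 - (-20 + c)*(B + c))
-41726 + q(4, J((6 + 4)*(3 + 5)))*(-10) = -41726 + (3 - 1*4² + 20/(((6 + 4)*(3 + 5))) + 20*4 - 1*4/(6 + 4)*(3 + 5))*(-10) = -41726 + (3 - 1*16 + 20/((10*8)) + 80 - 1*4/10*8)*(-10) = -41726 + (3 - 16 + 20/80 + 80 - 1*4/80)*(-10) = -41726 + (3 - 16 + 20*(1/80) + 80 - 1*1/80*4)*(-10) = -41726 + (3 - 16 + ¼ + 80 - 1/20)*(-10) = -41726 + (336/5)*(-10) = -41726 - 672 = -42398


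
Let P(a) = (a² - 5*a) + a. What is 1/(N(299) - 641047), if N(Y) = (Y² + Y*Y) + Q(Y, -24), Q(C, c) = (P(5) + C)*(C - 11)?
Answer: -1/374693 ≈ -2.6689e-6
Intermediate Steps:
P(a) = a² - 4*a
Q(C, c) = (-11 + C)*(5 + C) (Q(C, c) = (5*(-4 + 5) + C)*(C - 11) = (5*1 + C)*(-11 + C) = (5 + C)*(-11 + C) = (-11 + C)*(5 + C))
N(Y) = -55 - 6*Y + 3*Y² (N(Y) = (Y² + Y*Y) + (-55 + Y² - 6*Y) = (Y² + Y²) + (-55 + Y² - 6*Y) = 2*Y² + (-55 + Y² - 6*Y) = -55 - 6*Y + 3*Y²)
1/(N(299) - 641047) = 1/((-55 - 6*299 + 3*299²) - 641047) = 1/((-55 - 1794 + 3*89401) - 641047) = 1/((-55 - 1794 + 268203) - 641047) = 1/(266354 - 641047) = 1/(-374693) = -1/374693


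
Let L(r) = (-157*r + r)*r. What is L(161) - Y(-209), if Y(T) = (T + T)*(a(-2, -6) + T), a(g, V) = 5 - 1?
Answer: -4129366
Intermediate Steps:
L(r) = -156*r² (L(r) = (-156*r)*r = -156*r²)
a(g, V) = 4
Y(T) = 2*T*(4 + T) (Y(T) = (T + T)*(4 + T) = (2*T)*(4 + T) = 2*T*(4 + T))
L(161) - Y(-209) = -156*161² - 2*(-209)*(4 - 209) = -156*25921 - 2*(-209)*(-205) = -4043676 - 1*85690 = -4043676 - 85690 = -4129366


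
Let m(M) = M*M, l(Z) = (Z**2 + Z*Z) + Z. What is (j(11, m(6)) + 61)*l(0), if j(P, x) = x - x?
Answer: 0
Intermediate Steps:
l(Z) = Z + 2*Z**2 (l(Z) = (Z**2 + Z**2) + Z = 2*Z**2 + Z = Z + 2*Z**2)
m(M) = M**2
j(P, x) = 0
(j(11, m(6)) + 61)*l(0) = (0 + 61)*(0*(1 + 2*0)) = 61*(0*(1 + 0)) = 61*(0*1) = 61*0 = 0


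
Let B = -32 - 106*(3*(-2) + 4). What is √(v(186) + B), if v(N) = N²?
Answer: 6*√966 ≈ 186.48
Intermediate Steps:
B = 180 (B = -32 - 106*(-6 + 4) = -32 - 106*(-2) = -32 + 212 = 180)
√(v(186) + B) = √(186² + 180) = √(34596 + 180) = √34776 = 6*√966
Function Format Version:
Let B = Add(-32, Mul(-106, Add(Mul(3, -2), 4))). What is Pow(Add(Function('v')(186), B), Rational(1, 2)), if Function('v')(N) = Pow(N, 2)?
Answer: Mul(6, Pow(966, Rational(1, 2))) ≈ 186.48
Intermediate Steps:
B = 180 (B = Add(-32, Mul(-106, Add(-6, 4))) = Add(-32, Mul(-106, -2)) = Add(-32, 212) = 180)
Pow(Add(Function('v')(186), B), Rational(1, 2)) = Pow(Add(Pow(186, 2), 180), Rational(1, 2)) = Pow(Add(34596, 180), Rational(1, 2)) = Pow(34776, Rational(1, 2)) = Mul(6, Pow(966, Rational(1, 2)))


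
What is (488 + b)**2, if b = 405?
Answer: 797449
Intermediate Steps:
(488 + b)**2 = (488 + 405)**2 = 893**2 = 797449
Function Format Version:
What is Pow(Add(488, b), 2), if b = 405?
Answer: 797449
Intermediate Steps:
Pow(Add(488, b), 2) = Pow(Add(488, 405), 2) = Pow(893, 2) = 797449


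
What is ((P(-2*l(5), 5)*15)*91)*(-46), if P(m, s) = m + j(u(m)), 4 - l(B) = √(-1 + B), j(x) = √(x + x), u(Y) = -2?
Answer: 251160 - 125580*I ≈ 2.5116e+5 - 1.2558e+5*I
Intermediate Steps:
j(x) = √2*√x (j(x) = √(2*x) = √2*√x)
l(B) = 4 - √(-1 + B)
P(m, s) = m + 2*I (P(m, s) = m + √2*√(-2) = m + √2*(I*√2) = m + 2*I)
((P(-2*l(5), 5)*15)*91)*(-46) = (((-2*(4 - √(-1 + 5)) + 2*I)*15)*91)*(-46) = (((-2*(4 - √4) + 2*I)*15)*91)*(-46) = (((-2*(4 - 1*2) + 2*I)*15)*91)*(-46) = (((-2*(4 - 2) + 2*I)*15)*91)*(-46) = (((-2*2 + 2*I)*15)*91)*(-46) = (((-4 + 2*I)*15)*91)*(-46) = ((-60 + 30*I)*91)*(-46) = (-5460 + 2730*I)*(-46) = 251160 - 125580*I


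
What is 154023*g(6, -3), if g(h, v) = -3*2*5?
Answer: -4620690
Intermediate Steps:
g(h, v) = -30 (g(h, v) = -6*5 = -30)
154023*g(6, -3) = 154023*(-30) = -4620690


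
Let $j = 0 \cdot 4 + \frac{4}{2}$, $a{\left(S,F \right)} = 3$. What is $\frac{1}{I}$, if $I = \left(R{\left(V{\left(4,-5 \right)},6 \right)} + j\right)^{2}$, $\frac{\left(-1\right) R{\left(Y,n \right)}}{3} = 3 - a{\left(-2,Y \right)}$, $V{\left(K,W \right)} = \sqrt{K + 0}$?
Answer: $\frac{1}{4} \approx 0.25$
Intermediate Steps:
$V{\left(K,W \right)} = \sqrt{K}$
$R{\left(Y,n \right)} = 0$ ($R{\left(Y,n \right)} = - 3 \left(3 - 3\right) = \left(-3\right) 0 = 0$)
$j = 2$ ($j = 0 + 4 \cdot \frac{1}{2} = 0 + 2 = 2$)
$I = 4$ ($I = \left(0 + 2\right)^{2} = 2^{2} = 4$)
$\frac{1}{I} = \frac{1}{4}$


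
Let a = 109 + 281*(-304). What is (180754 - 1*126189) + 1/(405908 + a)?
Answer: 17493157046/320593 ≈ 54565.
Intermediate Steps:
a = -85315 (a = 109 - 85424 = -85315)
(180754 - 1*126189) + 1/(405908 + a) = (180754 - 1*126189) + 1/(405908 - 85315) = (180754 - 126189) + 1/320593 = 54565 + 1/320593 = 17493157046/320593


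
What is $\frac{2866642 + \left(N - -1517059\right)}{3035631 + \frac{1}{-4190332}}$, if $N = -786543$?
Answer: $\frac{15073286276456}{12720301719491} \approx 1.185$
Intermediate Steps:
$\frac{2866642 + \left(N - -1517059\right)}{3035631 + \frac{1}{-4190332}} = \frac{2866642 - -730516}{3035631 + \frac{1}{-4190332}} = \frac{2866642 + \left(-786543 + 1517059\right)}{3035631 - \frac{1}{4190332}} = \frac{2866642 + 730516}{\frac{12720301719491}{4190332}} = 3597158 \cdot \frac{4190332}{12720301719491} = \frac{15073286276456}{12720301719491}$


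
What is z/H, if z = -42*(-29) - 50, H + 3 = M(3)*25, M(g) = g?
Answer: 146/9 ≈ 16.222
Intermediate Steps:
H = 72 (H = -3 + 3*25 = -3 + 75 = 72)
z = 1168 (z = 1218 - 50 = 1168)
z/H = 1168/72 = 1168*(1/72) = 146/9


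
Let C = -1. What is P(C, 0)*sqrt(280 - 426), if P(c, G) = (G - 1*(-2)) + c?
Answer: I*sqrt(146) ≈ 12.083*I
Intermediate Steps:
P(c, G) = 2 + G + c (P(c, G) = (G + 2) + c = (2 + G) + c = 2 + G + c)
P(C, 0)*sqrt(280 - 426) = (2 + 0 - 1)*sqrt(280 - 426) = 1*sqrt(-146) = 1*(I*sqrt(146)) = I*sqrt(146)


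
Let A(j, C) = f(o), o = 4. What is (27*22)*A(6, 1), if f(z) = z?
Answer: 2376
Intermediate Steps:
A(j, C) = 4
(27*22)*A(6, 1) = (27*22)*4 = 594*4 = 2376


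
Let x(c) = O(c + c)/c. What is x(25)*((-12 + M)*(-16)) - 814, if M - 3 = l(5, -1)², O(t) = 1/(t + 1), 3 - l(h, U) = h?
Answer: -207554/255 ≈ -813.94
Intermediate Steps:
l(h, U) = 3 - h
O(t) = 1/(1 + t)
M = 7 (M = 3 + (3 - 1*5)² = 3 + (3 - 5)² = 3 + (-2)² = 3 + 4 = 7)
x(c) = 1/(c*(1 + 2*c)) (x(c) = 1/((1 + (c + c))*c) = 1/((1 + 2*c)*c) = 1/(c*(1 + 2*c)))
x(25)*((-12 + M)*(-16)) - 814 = (1/(25*(1 + 2*25)))*((-12 + 7)*(-16)) - 814 = (1/(25*(1 + 50)))*(-5*(-16)) - 814 = ((1/25)/51)*80 - 814 = ((1/25)*(1/51))*80 - 814 = (1/1275)*80 - 814 = 16/255 - 814 = -207554/255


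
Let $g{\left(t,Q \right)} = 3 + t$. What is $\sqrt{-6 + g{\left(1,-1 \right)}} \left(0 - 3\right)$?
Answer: $- 3 i \sqrt{2} \approx - 4.2426 i$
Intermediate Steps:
$\sqrt{-6 + g{\left(1,-1 \right)}} \left(0 - 3\right) = \sqrt{-6 + \left(3 + 1\right)} \left(0 - 3\right) = \sqrt{-6 + 4} \left(-3\right) = \sqrt{-2} \left(-3\right) = i \sqrt{2} \left(-3\right) = - 3 i \sqrt{2}$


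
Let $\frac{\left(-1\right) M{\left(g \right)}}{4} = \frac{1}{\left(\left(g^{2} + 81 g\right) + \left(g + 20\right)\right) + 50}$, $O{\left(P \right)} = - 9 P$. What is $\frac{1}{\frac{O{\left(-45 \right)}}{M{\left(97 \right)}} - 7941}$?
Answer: $- \frac{4}{7092129} \approx -5.6401 \cdot 10^{-7}$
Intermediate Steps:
$M{\left(g \right)} = - \frac{4}{70 + g^{2} + 82 g}$ ($M{\left(g \right)} = - \frac{4}{\left(\left(g^{2} + 81 g\right) + \left(g + 20\right)\right) + 50} = - \frac{4}{\left(\left(g^{2} + 81 g\right) + \left(20 + g\right)\right) + 50} = - \frac{4}{\left(20 + g^{2} + 82 g\right) + 50} = - \frac{4}{70 + g^{2} + 82 g}$)
$\frac{1}{\frac{O{\left(-45 \right)}}{M{\left(97 \right)}} - 7941} = \frac{1}{\frac{\left(-9\right) \left(-45\right)}{\left(-4\right) \frac{1}{70 + 97^{2} + 82 \cdot 97}} - 7941} = \frac{1}{\frac{405}{\left(-4\right) \frac{1}{70 + 9409 + 7954}} - 7941} = \frac{1}{\frac{405}{\left(-4\right) \frac{1}{17433}} - 7941} = \frac{1}{\frac{405}{- \frac{4}{17433}} - 7941} = \frac{1}{405 \left(- \frac{17433}{4}\right) - 7941} = \frac{1}{- \frac{7060365}{4} - 7941} = \frac{1}{- \frac{7092129}{4}} = - \frac{4}{7092129}$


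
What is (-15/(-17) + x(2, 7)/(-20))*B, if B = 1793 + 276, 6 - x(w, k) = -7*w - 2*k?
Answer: -287591/170 ≈ -1691.7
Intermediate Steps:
x(w, k) = 6 + 2*k + 7*w (x(w, k) = 6 - (-7*w - 2*k) = 6 + (2*k + 7*w) = 6 + 2*k + 7*w)
B = 2069
(-15/(-17) + x(2, 7)/(-20))*B = (-15/(-17) + (6 + 2*7 + 7*2)/(-20))*2069 = (-15*(-1/17) + (6 + 14 + 14)*(-1/20))*2069 = (15/17 + 34*(-1/20))*2069 = (15/17 - 17/10)*2069 = -139/170*2069 = -287591/170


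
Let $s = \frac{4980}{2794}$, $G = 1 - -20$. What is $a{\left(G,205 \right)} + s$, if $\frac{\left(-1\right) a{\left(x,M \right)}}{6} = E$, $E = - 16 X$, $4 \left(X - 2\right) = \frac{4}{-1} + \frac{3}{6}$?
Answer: $\frac{153366}{1397} \approx 109.78$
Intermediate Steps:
$G = 21$ ($G = 1 + 20 = 21$)
$X = \frac{9}{8}$ ($X = 2 + \frac{\frac{4}{-1} + \frac{3}{6}}{4} = 2 + \frac{4 \left(-1\right) + 3 \cdot \frac{1}{6}}{4} = 2 + \frac{-4 + \frac{1}{2}}{4} = 2 + \frac{1}{4} \left(- \frac{7}{2}\right) = 2 - \frac{7}{8} = \frac{9}{8} \approx 1.125$)
$E = -18$ ($E = \left(-16\right) \frac{9}{8} = -18$)
$a{\left(x,M \right)} = 108$ ($a{\left(x,M \right)} = \left(-6\right) \left(-18\right) = 108$)
$s = \frac{2490}{1397}$ ($s = 4980 \cdot \frac{1}{2794} = \frac{2490}{1397} \approx 1.7824$)
$a{\left(G,205 \right)} + s = 108 + \frac{2490}{1397} = \frac{153366}{1397}$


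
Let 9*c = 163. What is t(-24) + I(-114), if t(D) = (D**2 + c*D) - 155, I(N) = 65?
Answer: 154/3 ≈ 51.333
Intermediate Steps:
c = 163/9 (c = (1/9)*163 = 163/9 ≈ 18.111)
t(D) = -155 + D**2 + 163*D/9 (t(D) = (D**2 + 163*D/9) - 155 = -155 + D**2 + 163*D/9)
t(-24) + I(-114) = (-155 + (-24)**2 + (163/9)*(-24)) + 65 = (-155 + 576 - 1304/3) + 65 = -41/3 + 65 = 154/3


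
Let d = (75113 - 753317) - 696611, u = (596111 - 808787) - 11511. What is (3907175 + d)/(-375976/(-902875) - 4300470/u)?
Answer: 85430362248007500/661179297127 ≈ 1.2921e+5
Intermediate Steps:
u = -224187 (u = -212676 - 11511 = -224187)
d = -1374815 (d = -678204 - 696611 = -1374815)
(3907175 + d)/(-375976/(-902875) - 4300470/u) = (3907175 - 1374815)/(-375976/(-902875) - 4300470/(-224187)) = 2532360/(-375976*(-1/902875) - 4300470*(-1/224187)) = 2532360/(375976/902875 + 1433490/74729) = 2532360/(1322358594254/67470945875) = 2532360*(67470945875/1322358594254) = 85430362248007500/661179297127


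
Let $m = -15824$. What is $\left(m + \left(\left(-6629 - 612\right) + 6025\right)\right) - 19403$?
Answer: $-36443$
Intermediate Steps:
$\left(m + \left(\left(-6629 - 612\right) + 6025\right)\right) - 19403 = \left(-15824 + \left(\left(-6629 - 612\right) + 6025\right)\right) - 19403 = \left(-15824 + \left(-7241 + 6025\right)\right) - 19403 = \left(-15824 - 1216\right) - 19403 = -17040 - 19403 = -36443$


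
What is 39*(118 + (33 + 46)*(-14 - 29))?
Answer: -127881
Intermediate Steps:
39*(118 + (33 + 46)*(-14 - 29)) = 39*(118 + 79*(-43)) = 39*(118 - 3397) = 39*(-3279) = -127881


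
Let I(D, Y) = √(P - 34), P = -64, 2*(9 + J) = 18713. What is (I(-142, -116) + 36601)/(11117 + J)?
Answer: 73202/40929 + 2*I*√2/5847 ≈ 1.7885 + 0.00048374*I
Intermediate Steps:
J = 18695/2 (J = -9 + (½)*18713 = -9 + 18713/2 = 18695/2 ≈ 9347.5)
I(D, Y) = 7*I*√2 (I(D, Y) = √(-64 - 34) = √(-98) = 7*I*√2)
(I(-142, -116) + 36601)/(11117 + J) = (7*I*√2 + 36601)/(11117 + 18695/2) = (36601 + 7*I*√2)/(40929/2) = (36601 + 7*I*√2)*(2/40929) = 73202/40929 + 2*I*√2/5847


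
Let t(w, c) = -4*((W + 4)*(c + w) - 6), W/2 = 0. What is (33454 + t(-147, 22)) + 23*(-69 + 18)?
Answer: 34305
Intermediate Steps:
W = 0 (W = 2*0 = 0)
t(w, c) = 24 - 16*c - 16*w (t(w, c) = -4*((0 + 4)*(c + w) - 6) = -4*(4*(c + w) - 6) = -4*((4*c + 4*w) - 6) = -4*(-6 + 4*c + 4*w) = 24 - 16*c - 16*w)
(33454 + t(-147, 22)) + 23*(-69 + 18) = (33454 + (24 - 16*22 - 16*(-147))) + 23*(-69 + 18) = (33454 + (24 - 352 + 2352)) + 23*(-51) = (33454 + 2024) - 1173 = 35478 - 1173 = 34305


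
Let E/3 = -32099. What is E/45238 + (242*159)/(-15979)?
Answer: -3279397527/722858002 ≈ -4.5367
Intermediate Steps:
E = -96297 (E = 3*(-32099) = -96297)
E/45238 + (242*159)/(-15979) = -96297/45238 + (242*159)/(-15979) = -96297*1/45238 + 38478*(-1/15979) = -96297/45238 - 38478/15979 = -3279397527/722858002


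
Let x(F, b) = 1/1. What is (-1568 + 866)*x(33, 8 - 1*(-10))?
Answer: -702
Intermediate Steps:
x(F, b) = 1
(-1568 + 866)*x(33, 8 - 1*(-10)) = (-1568 + 866)*1 = -702*1 = -702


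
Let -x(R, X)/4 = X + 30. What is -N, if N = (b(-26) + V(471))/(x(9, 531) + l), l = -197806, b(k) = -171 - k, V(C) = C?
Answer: 163/100025 ≈ 0.0016296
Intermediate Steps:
x(R, X) = -120 - 4*X (x(R, X) = -4*(X + 30) = -4*(30 + X) = -120 - 4*X)
N = -163/100025 (N = ((-171 - 1*(-26)) + 471)/((-120 - 4*531) - 197806) = ((-171 + 26) + 471)/((-120 - 2124) - 197806) = (-145 + 471)/(-2244 - 197806) = 326/(-200050) = 326*(-1/200050) = -163/100025 ≈ -0.0016296)
-N = -1*(-163/100025) = 163/100025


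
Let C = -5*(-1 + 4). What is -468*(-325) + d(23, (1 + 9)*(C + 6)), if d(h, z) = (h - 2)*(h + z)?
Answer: 150693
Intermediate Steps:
C = -15 (C = -5*3 = -15)
d(h, z) = (-2 + h)*(h + z)
-468*(-325) + d(23, (1 + 9)*(C + 6)) = -468*(-325) + (23² - 2*23 - 2*(1 + 9)*(-15 + 6) + 23*((1 + 9)*(-15 + 6))) = 152100 + (529 - 46 - 20*(-9) + 23*(10*(-9))) = 152100 + (529 - 46 - 2*(-90) + 23*(-90)) = 152100 + (529 - 46 + 180 - 2070) = 152100 - 1407 = 150693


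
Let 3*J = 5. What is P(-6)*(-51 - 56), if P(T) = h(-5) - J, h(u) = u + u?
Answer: 3745/3 ≈ 1248.3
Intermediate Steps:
J = 5/3 (J = (⅓)*5 = 5/3 ≈ 1.6667)
h(u) = 2*u
P(T) = -35/3 (P(T) = 2*(-5) - 1*5/3 = -10 - 5/3 = -35/3)
P(-6)*(-51 - 56) = -35*(-51 - 56)/3 = -35/3*(-107) = 3745/3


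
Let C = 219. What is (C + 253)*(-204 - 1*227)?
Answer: -203432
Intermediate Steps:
(C + 253)*(-204 - 1*227) = (219 + 253)*(-204 - 1*227) = 472*(-204 - 227) = 472*(-431) = -203432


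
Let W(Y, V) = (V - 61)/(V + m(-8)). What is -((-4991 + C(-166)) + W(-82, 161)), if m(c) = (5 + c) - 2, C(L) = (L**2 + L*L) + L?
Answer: -1948270/39 ≈ -49956.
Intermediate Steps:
C(L) = L + 2*L**2 (C(L) = (L**2 + L**2) + L = 2*L**2 + L = L + 2*L**2)
m(c) = 3 + c
W(Y, V) = (-61 + V)/(-5 + V) (W(Y, V) = (V - 61)/(V + (3 - 8)) = (-61 + V)/(V - 5) = (-61 + V)/(-5 + V))
-((-4991 + C(-166)) + W(-82, 161)) = -((-4991 - 166*(1 + 2*(-166))) + (-61 + 161)/(-5 + 161)) = -((-4991 - 166*(1 - 332)) + 100/156) = -((-4991 - 166*(-331)) + (1/156)*100) = -((-4991 + 54946) + 25/39) = -(49955 + 25/39) = -1*1948270/39 = -1948270/39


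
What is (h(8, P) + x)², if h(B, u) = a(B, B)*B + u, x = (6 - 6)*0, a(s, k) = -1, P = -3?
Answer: 121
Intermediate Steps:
x = 0 (x = 0*0 = 0)
h(B, u) = u - B (h(B, u) = -B + u = u - B)
(h(8, P) + x)² = ((-3 - 1*8) + 0)² = ((-3 - 8) + 0)² = (-11 + 0)² = (-11)² = 121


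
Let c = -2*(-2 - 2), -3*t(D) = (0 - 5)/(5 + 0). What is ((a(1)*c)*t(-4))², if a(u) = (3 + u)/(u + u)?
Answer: 256/9 ≈ 28.444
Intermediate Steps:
a(u) = (3 + u)/(2*u) (a(u) = (3 + u)/((2*u)) = (3 + u)*(1/(2*u)) = (3 + u)/(2*u))
t(D) = ⅓ (t(D) = -(0 - 5)/(3*(5 + 0)) = -(-5)/(3*5) = -⅓*(-1) = ⅓)
c = 8 (c = -2*(-4) = 8)
((a(1)*c)*t(-4))² = ((((½)*(3 + 1)/1)*8)*(⅓))² = ((((½)*1*4)*8)*(⅓))² = ((2*8)*(⅓))² = (16*(⅓))² = (16/3)² = 256/9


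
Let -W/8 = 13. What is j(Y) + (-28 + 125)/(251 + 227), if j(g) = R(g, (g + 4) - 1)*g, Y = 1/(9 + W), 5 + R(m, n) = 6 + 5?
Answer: 6347/45410 ≈ 0.13977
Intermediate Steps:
W = -104 (W = -8*13 = -104)
R(m, n) = 6 (R(m, n) = -5 + (6 + 5) = -5 + 11 = 6)
Y = -1/95 (Y = 1/(9 - 104) = 1/(-95) = -1/95 ≈ -0.010526)
j(g) = 6*g
j(Y) + (-28 + 125)/(251 + 227) = 6*(-1/95) + (-28 + 125)/(251 + 227) = -6/95 + 97/478 = 6347/45410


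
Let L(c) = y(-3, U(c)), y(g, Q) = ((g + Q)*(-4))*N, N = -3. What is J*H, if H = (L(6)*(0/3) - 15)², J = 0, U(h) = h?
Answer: 0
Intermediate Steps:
y(g, Q) = 12*Q + 12*g (y(g, Q) = ((g + Q)*(-4))*(-3) = ((Q + g)*(-4))*(-3) = (-4*Q - 4*g)*(-3) = 12*Q + 12*g)
L(c) = -36 + 12*c (L(c) = 12*c + 12*(-3) = 12*c - 36 = -36 + 12*c)
H = 225 (H = ((-36 + 12*6)*(0/3) - 15)² = ((-36 + 72)*(0*(⅓)) - 15)² = (36*0 - 15)² = (0 - 15)² = (-15)² = 225)
J*H = 0*225 = 0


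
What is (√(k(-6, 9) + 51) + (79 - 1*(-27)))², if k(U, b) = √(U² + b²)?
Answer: (106 + √3*√(17 + √13))² ≈ 12965.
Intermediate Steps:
(√(k(-6, 9) + 51) + (79 - 1*(-27)))² = (√(√((-6)² + 9²) + 51) + (79 - 1*(-27)))² = (√(√(36 + 81) + 51) + (79 + 27))² = (√(√117 + 51) + 106)² = (√(3*√13 + 51) + 106)² = (√(51 + 3*√13) + 106)² = (106 + √(51 + 3*√13))²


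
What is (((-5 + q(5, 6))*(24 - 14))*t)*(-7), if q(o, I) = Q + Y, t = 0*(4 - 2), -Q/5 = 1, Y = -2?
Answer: 0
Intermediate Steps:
Q = -5 (Q = -5*1 = -5)
t = 0 (t = 0*2 = 0)
q(o, I) = -7 (q(o, I) = -5 - 2 = -7)
(((-5 + q(5, 6))*(24 - 14))*t)*(-7) = (((-5 - 7)*(24 - 14))*0)*(-7) = (-12*10*0)*(-7) = -120*0*(-7) = 0*(-7) = 0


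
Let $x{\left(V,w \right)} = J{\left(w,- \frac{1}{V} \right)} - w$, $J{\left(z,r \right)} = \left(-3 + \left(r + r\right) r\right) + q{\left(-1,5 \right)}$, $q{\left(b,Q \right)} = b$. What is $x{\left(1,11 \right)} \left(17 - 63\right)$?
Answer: $598$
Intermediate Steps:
$J{\left(z,r \right)} = -4 + 2 r^{2}$ ($J{\left(z,r \right)} = \left(-3 + \left(r + r\right) r\right) - 1 = \left(-3 + 2 r r\right) - 1 = \left(-3 + 2 r^{2}\right) - 1 = -4 + 2 r^{2}$)
$x{\left(V,w \right)} = -4 - w + \frac{2}{V^{2}}$ ($x{\left(V,w \right)} = \left(-4 + 2 \left(- \frac{1}{V}\right)^{2}\right) - w = \left(-4 + \frac{2}{V^{2}}\right) - w = -4 - w + \frac{2}{V^{2}}$)
$x{\left(1,11 \right)} \left(17 - 63\right) = \left(-4 - 11 + 2 \cdot 1^{-2}\right) \left(17 - 63\right) = \left(-4 - 11 + 2 \cdot 1\right) \left(-46\right) = \left(-4 - 11 + 2\right) \left(-46\right) = \left(-13\right) \left(-46\right) = 598$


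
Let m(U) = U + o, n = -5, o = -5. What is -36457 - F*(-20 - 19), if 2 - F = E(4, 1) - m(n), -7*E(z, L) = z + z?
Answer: -257071/7 ≈ -36724.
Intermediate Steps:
m(U) = -5 + U (m(U) = U - 5 = -5 + U)
E(z, L) = -2*z/7 (E(z, L) = -(z + z)/7 = -2*z/7)
F = -48/7 (F = 2 - (-2/7*4 - (-5 - 5)) = 2 - (-8/7 - 1*(-10)) = 2 - (-8/7 + 10) = 2 - 1*62/7 = 2 - 62/7 = -48/7 ≈ -6.8571)
-36457 - F*(-20 - 19) = -36457 - (-48)*(-20 - 19)/7 = -36457 - (-48)*(-39)/7 = -36457 - 1*1872/7 = -36457 - 1872/7 = -257071/7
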